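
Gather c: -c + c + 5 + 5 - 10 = 0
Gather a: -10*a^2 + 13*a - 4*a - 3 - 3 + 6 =-10*a^2 + 9*a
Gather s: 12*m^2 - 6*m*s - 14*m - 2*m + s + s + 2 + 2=12*m^2 - 16*m + s*(2 - 6*m) + 4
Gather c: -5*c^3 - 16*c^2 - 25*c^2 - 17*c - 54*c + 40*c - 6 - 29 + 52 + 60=-5*c^3 - 41*c^2 - 31*c + 77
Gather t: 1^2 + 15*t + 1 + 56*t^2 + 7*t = 56*t^2 + 22*t + 2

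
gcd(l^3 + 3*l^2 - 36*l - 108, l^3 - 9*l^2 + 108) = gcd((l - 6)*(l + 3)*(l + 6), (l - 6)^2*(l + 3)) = l^2 - 3*l - 18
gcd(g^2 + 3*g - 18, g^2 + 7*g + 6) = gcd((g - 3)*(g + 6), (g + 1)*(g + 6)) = g + 6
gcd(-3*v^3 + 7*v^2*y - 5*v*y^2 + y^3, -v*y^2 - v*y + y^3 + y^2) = -v + y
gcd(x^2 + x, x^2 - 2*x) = x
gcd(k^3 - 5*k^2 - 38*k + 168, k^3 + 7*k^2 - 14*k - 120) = k^2 + 2*k - 24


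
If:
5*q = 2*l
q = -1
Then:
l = -5/2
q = -1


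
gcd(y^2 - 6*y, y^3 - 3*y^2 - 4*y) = y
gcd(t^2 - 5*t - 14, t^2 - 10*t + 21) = t - 7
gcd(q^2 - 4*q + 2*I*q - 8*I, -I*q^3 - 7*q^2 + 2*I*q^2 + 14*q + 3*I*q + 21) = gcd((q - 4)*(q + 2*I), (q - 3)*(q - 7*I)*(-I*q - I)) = 1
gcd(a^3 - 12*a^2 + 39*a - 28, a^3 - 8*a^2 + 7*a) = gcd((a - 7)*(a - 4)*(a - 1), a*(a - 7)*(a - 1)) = a^2 - 8*a + 7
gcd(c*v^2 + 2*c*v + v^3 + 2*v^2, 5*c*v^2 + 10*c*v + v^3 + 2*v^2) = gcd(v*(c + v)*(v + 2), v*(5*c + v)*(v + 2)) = v^2 + 2*v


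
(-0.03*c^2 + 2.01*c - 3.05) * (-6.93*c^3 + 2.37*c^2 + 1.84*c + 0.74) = 0.2079*c^5 - 14.0004*c^4 + 25.845*c^3 - 3.5523*c^2 - 4.1246*c - 2.257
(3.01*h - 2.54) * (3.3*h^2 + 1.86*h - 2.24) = 9.933*h^3 - 2.7834*h^2 - 11.4668*h + 5.6896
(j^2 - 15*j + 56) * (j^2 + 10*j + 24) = j^4 - 5*j^3 - 70*j^2 + 200*j + 1344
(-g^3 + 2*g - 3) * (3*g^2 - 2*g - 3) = -3*g^5 + 2*g^4 + 9*g^3 - 13*g^2 + 9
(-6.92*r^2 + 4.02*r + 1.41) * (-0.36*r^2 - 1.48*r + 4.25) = 2.4912*r^4 + 8.7944*r^3 - 35.8672*r^2 + 14.9982*r + 5.9925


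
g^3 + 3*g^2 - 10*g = g*(g - 2)*(g + 5)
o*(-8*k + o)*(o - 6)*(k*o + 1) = -8*k^2*o^3 + 48*k^2*o^2 + k*o^4 - 6*k*o^3 - 8*k*o^2 + 48*k*o + o^3 - 6*o^2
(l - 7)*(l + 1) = l^2 - 6*l - 7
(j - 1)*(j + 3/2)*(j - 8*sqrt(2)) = j^3 - 8*sqrt(2)*j^2 + j^2/2 - 4*sqrt(2)*j - 3*j/2 + 12*sqrt(2)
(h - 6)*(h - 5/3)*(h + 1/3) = h^3 - 22*h^2/3 + 67*h/9 + 10/3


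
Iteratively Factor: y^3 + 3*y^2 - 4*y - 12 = (y + 3)*(y^2 - 4) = (y - 2)*(y + 3)*(y + 2)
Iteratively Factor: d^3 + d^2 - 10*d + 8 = (d - 1)*(d^2 + 2*d - 8) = (d - 2)*(d - 1)*(d + 4)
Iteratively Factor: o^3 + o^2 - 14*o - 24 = (o - 4)*(o^2 + 5*o + 6) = (o - 4)*(o + 2)*(o + 3)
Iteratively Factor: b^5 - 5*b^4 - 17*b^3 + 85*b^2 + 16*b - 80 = (b - 1)*(b^4 - 4*b^3 - 21*b^2 + 64*b + 80) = (b - 1)*(b + 4)*(b^3 - 8*b^2 + 11*b + 20) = (b - 4)*(b - 1)*(b + 4)*(b^2 - 4*b - 5) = (b - 4)*(b - 1)*(b + 1)*(b + 4)*(b - 5)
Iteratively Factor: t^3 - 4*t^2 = (t)*(t^2 - 4*t) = t*(t - 4)*(t)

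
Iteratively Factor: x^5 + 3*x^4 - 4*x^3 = (x)*(x^4 + 3*x^3 - 4*x^2) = x^2*(x^3 + 3*x^2 - 4*x) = x^3*(x^2 + 3*x - 4) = x^3*(x + 4)*(x - 1)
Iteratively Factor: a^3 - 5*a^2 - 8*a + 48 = (a - 4)*(a^2 - a - 12) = (a - 4)^2*(a + 3)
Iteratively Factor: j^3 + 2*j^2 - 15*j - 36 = (j + 3)*(j^2 - j - 12) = (j - 4)*(j + 3)*(j + 3)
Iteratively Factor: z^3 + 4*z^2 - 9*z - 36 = (z + 4)*(z^2 - 9) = (z + 3)*(z + 4)*(z - 3)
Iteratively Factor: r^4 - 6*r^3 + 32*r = (r)*(r^3 - 6*r^2 + 32) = r*(r - 4)*(r^2 - 2*r - 8) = r*(r - 4)*(r + 2)*(r - 4)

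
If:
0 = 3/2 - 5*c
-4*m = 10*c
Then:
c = 3/10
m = -3/4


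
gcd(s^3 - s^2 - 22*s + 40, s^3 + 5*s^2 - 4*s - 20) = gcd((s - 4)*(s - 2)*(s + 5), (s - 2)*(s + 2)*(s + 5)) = s^2 + 3*s - 10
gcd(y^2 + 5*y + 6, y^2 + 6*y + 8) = y + 2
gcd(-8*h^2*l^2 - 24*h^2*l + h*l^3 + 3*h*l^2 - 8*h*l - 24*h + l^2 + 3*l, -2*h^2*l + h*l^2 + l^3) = 1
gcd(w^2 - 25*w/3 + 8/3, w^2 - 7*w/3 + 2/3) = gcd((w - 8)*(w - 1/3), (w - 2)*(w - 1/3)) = w - 1/3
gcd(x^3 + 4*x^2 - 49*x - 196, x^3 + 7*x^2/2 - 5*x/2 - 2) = x + 4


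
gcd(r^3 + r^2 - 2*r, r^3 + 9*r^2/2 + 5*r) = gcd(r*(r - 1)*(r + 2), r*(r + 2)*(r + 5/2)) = r^2 + 2*r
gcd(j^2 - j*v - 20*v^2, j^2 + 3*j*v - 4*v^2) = j + 4*v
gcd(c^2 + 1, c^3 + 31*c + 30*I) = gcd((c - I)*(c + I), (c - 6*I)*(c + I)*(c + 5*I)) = c + I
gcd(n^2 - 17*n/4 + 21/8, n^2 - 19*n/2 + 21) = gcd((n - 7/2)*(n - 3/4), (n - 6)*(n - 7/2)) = n - 7/2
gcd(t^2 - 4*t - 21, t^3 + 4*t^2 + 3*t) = t + 3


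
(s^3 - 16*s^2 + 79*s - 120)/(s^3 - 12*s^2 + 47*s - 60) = (s - 8)/(s - 4)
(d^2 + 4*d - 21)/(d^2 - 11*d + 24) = (d + 7)/(d - 8)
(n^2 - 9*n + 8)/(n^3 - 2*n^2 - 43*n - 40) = (n - 1)/(n^2 + 6*n + 5)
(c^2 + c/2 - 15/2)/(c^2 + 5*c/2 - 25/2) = (c + 3)/(c + 5)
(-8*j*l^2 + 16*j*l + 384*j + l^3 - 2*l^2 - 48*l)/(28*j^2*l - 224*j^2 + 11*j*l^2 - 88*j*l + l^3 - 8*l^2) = (-8*j*l - 48*j + l^2 + 6*l)/(28*j^2 + 11*j*l + l^2)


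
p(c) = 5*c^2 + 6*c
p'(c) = 10*c + 6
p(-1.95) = 7.31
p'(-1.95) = -13.50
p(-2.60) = 18.20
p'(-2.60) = -20.00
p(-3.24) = 33.05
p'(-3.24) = -26.40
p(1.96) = 30.97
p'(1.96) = 25.60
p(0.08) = 0.51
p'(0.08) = 6.80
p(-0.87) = -1.44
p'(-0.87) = -2.70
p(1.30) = 16.25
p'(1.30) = 19.00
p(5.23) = 168.14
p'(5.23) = 58.30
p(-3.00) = 27.00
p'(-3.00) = -24.00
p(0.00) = 0.00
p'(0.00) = 6.00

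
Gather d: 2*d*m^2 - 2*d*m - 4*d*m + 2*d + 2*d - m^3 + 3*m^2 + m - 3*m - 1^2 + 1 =d*(2*m^2 - 6*m + 4) - m^3 + 3*m^2 - 2*m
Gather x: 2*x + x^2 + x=x^2 + 3*x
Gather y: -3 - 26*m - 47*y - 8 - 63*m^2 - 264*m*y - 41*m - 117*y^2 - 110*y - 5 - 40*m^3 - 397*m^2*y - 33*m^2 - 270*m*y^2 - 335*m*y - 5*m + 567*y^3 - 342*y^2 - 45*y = -40*m^3 - 96*m^2 - 72*m + 567*y^3 + y^2*(-270*m - 459) + y*(-397*m^2 - 599*m - 202) - 16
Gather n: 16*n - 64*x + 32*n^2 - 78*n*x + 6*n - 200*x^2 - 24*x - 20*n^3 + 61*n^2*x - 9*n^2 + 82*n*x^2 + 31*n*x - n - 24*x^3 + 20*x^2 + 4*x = -20*n^3 + n^2*(61*x + 23) + n*(82*x^2 - 47*x + 21) - 24*x^3 - 180*x^2 - 84*x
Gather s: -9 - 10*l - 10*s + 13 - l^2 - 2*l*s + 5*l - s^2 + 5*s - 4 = -l^2 - 5*l - s^2 + s*(-2*l - 5)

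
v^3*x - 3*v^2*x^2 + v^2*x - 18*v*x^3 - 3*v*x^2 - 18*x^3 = (v - 6*x)*(v + 3*x)*(v*x + x)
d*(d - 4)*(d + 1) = d^3 - 3*d^2 - 4*d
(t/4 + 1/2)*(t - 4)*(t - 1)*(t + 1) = t^4/4 - t^3/2 - 9*t^2/4 + t/2 + 2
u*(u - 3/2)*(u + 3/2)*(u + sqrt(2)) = u^4 + sqrt(2)*u^3 - 9*u^2/4 - 9*sqrt(2)*u/4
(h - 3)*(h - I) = h^2 - 3*h - I*h + 3*I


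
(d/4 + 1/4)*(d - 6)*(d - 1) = d^3/4 - 3*d^2/2 - d/4 + 3/2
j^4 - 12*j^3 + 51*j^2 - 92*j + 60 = (j - 5)*(j - 3)*(j - 2)^2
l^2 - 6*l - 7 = (l - 7)*(l + 1)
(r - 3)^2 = r^2 - 6*r + 9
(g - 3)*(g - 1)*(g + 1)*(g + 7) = g^4 + 4*g^3 - 22*g^2 - 4*g + 21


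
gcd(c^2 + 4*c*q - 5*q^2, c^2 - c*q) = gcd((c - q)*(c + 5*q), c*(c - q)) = -c + q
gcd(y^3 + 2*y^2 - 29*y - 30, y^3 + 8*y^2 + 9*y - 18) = y + 6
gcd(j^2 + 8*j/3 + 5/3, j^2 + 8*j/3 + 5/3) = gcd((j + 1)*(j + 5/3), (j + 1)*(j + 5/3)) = j^2 + 8*j/3 + 5/3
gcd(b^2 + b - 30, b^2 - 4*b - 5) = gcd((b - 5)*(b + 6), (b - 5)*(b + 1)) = b - 5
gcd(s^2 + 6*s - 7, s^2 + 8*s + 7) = s + 7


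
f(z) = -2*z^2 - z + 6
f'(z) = -4*z - 1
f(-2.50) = -4.00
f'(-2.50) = 9.00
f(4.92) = -47.33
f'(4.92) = -20.68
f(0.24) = 5.64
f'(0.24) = -1.96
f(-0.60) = 5.88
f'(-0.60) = 1.40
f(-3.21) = -11.40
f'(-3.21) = 11.84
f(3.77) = -26.20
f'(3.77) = -16.08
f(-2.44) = -3.47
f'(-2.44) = 8.76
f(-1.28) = 4.00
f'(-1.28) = 4.12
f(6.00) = -72.00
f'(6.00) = -25.00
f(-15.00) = -429.00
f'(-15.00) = 59.00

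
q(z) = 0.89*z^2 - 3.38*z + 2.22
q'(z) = 1.78*z - 3.38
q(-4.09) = 30.93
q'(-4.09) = -10.66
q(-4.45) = 34.89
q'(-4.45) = -11.30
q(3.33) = 0.83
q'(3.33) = 2.55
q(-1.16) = 7.34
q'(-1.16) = -5.44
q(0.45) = 0.88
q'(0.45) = -2.58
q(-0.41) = 3.76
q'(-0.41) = -4.11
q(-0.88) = 5.88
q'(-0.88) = -4.95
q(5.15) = 8.42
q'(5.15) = 5.79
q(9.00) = 43.89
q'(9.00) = 12.64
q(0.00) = 2.22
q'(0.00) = -3.38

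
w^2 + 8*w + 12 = (w + 2)*(w + 6)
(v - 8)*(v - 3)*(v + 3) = v^3 - 8*v^2 - 9*v + 72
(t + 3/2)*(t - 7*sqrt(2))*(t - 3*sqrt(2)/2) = t^3 - 17*sqrt(2)*t^2/2 + 3*t^2/2 - 51*sqrt(2)*t/4 + 21*t + 63/2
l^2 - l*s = l*(l - s)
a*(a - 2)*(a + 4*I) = a^3 - 2*a^2 + 4*I*a^2 - 8*I*a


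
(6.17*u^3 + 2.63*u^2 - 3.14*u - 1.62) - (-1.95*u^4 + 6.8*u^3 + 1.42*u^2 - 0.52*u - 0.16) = 1.95*u^4 - 0.63*u^3 + 1.21*u^2 - 2.62*u - 1.46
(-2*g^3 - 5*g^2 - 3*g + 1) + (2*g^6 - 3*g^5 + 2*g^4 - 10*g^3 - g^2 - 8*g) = 2*g^6 - 3*g^5 + 2*g^4 - 12*g^3 - 6*g^2 - 11*g + 1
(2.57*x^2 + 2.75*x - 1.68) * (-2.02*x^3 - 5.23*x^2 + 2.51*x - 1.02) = -5.1914*x^5 - 18.9961*x^4 - 4.5382*x^3 + 13.0675*x^2 - 7.0218*x + 1.7136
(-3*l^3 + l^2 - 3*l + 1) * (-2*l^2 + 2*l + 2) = 6*l^5 - 8*l^4 + 2*l^3 - 6*l^2 - 4*l + 2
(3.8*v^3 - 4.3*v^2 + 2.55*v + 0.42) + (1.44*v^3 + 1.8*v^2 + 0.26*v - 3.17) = 5.24*v^3 - 2.5*v^2 + 2.81*v - 2.75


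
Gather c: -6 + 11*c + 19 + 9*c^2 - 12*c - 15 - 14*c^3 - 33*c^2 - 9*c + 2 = -14*c^3 - 24*c^2 - 10*c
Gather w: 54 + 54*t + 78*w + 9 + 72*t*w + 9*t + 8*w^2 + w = 63*t + 8*w^2 + w*(72*t + 79) + 63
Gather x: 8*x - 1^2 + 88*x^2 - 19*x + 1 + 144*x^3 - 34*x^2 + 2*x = 144*x^3 + 54*x^2 - 9*x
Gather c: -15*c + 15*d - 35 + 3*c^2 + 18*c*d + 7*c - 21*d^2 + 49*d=3*c^2 + c*(18*d - 8) - 21*d^2 + 64*d - 35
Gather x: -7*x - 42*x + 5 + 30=35 - 49*x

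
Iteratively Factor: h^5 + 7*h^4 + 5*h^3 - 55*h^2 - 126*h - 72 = (h + 1)*(h^4 + 6*h^3 - h^2 - 54*h - 72) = (h - 3)*(h + 1)*(h^3 + 9*h^2 + 26*h + 24) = (h - 3)*(h + 1)*(h + 4)*(h^2 + 5*h + 6) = (h - 3)*(h + 1)*(h + 2)*(h + 4)*(h + 3)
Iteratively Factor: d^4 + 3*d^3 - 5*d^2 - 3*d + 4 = (d + 1)*(d^3 + 2*d^2 - 7*d + 4) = (d + 1)*(d + 4)*(d^2 - 2*d + 1) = (d - 1)*(d + 1)*(d + 4)*(d - 1)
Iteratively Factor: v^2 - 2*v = (v)*(v - 2)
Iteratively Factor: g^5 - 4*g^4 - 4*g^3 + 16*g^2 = (g - 4)*(g^4 - 4*g^2) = g*(g - 4)*(g^3 - 4*g) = g*(g - 4)*(g - 2)*(g^2 + 2*g) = g^2*(g - 4)*(g - 2)*(g + 2)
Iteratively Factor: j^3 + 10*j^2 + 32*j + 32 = (j + 4)*(j^2 + 6*j + 8) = (j + 4)^2*(j + 2)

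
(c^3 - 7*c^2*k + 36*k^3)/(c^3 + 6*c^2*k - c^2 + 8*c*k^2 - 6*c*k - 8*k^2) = (c^2 - 9*c*k + 18*k^2)/(c^2 + 4*c*k - c - 4*k)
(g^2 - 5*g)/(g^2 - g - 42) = g*(5 - g)/(-g^2 + g + 42)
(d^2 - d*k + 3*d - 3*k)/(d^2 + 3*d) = (d - k)/d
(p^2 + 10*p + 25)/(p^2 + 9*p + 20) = (p + 5)/(p + 4)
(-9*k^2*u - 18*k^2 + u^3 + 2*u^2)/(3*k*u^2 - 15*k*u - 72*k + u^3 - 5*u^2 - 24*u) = (-3*k*u - 6*k + u^2 + 2*u)/(u^2 - 5*u - 24)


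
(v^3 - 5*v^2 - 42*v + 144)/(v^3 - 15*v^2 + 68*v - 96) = (v + 6)/(v - 4)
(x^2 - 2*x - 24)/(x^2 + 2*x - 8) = (x - 6)/(x - 2)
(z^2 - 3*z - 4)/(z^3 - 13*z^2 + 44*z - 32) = (z + 1)/(z^2 - 9*z + 8)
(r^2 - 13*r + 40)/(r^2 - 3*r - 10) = (r - 8)/(r + 2)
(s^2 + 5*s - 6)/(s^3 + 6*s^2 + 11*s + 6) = (s^2 + 5*s - 6)/(s^3 + 6*s^2 + 11*s + 6)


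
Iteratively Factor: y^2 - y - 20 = (y + 4)*(y - 5)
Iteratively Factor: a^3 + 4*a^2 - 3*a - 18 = (a + 3)*(a^2 + a - 6) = (a - 2)*(a + 3)*(a + 3)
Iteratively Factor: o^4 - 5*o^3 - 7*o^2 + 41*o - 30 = (o + 3)*(o^3 - 8*o^2 + 17*o - 10) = (o - 2)*(o + 3)*(o^2 - 6*o + 5) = (o - 5)*(o - 2)*(o + 3)*(o - 1)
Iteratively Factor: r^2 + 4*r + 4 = (r + 2)*(r + 2)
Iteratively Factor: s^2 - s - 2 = (s - 2)*(s + 1)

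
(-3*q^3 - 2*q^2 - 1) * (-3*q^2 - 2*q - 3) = 9*q^5 + 12*q^4 + 13*q^3 + 9*q^2 + 2*q + 3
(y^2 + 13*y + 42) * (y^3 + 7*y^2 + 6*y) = y^5 + 20*y^4 + 139*y^3 + 372*y^2 + 252*y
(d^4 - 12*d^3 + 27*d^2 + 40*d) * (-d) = -d^5 + 12*d^4 - 27*d^3 - 40*d^2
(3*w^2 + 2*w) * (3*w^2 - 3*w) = 9*w^4 - 3*w^3 - 6*w^2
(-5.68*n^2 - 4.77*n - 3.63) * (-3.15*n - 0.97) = 17.892*n^3 + 20.5351*n^2 + 16.0614*n + 3.5211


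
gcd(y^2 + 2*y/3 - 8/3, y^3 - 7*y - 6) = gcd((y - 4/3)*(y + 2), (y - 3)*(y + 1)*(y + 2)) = y + 2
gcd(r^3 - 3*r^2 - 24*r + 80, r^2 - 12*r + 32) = r - 4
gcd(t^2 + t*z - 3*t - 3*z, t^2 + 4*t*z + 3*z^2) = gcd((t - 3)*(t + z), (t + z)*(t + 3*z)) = t + z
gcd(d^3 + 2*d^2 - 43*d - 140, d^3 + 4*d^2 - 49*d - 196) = d^2 - 3*d - 28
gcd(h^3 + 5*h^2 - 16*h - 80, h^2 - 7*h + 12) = h - 4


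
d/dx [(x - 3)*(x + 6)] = 2*x + 3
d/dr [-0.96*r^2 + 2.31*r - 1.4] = 2.31 - 1.92*r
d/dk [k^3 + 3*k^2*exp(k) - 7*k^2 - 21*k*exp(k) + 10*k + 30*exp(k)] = 3*k^2*exp(k) + 3*k^2 - 15*k*exp(k) - 14*k + 9*exp(k) + 10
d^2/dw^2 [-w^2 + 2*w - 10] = -2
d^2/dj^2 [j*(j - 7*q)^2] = 6*j - 28*q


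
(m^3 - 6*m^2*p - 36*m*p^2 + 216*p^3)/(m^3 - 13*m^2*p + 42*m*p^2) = (-m^2 + 36*p^2)/(m*(-m + 7*p))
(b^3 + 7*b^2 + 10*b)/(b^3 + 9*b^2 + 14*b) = (b + 5)/(b + 7)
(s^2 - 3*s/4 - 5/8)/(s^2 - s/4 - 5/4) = (s + 1/2)/(s + 1)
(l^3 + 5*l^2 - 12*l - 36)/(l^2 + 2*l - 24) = (l^2 - l - 6)/(l - 4)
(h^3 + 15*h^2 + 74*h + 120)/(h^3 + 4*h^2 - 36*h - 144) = (h + 5)/(h - 6)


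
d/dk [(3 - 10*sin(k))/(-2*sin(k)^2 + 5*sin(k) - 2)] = (6*sin(2*k) + 5*cos(3*k))/((sin(k) - 2)^2*(2*sin(k) - 1)^2)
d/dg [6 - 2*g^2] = -4*g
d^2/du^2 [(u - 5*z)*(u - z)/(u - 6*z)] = 10*z^2/(u^3 - 18*u^2*z + 108*u*z^2 - 216*z^3)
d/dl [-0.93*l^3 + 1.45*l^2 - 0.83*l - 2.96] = -2.79*l^2 + 2.9*l - 0.83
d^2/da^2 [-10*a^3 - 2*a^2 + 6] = -60*a - 4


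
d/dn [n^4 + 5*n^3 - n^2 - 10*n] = 4*n^3 + 15*n^2 - 2*n - 10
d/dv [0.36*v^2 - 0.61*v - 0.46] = 0.72*v - 0.61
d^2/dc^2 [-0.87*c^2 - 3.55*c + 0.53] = -1.74000000000000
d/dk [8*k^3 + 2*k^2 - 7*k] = 24*k^2 + 4*k - 7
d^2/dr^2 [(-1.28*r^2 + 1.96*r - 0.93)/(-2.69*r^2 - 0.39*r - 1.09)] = (-1.4210854715202e-14*r^4 - 31.051208*r^3 + 17.85891*r^2 + 40.335474*r - 0.462872)/(19.465109*r^6 + 8.466237*r^5 + 24.889494*r^4 + 6.920433*r^3 + 10.085334*r^2 + 1.390077*r + 1.295029)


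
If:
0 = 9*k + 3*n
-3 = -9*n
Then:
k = -1/9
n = 1/3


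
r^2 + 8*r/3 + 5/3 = (r + 1)*(r + 5/3)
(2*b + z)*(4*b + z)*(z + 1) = 8*b^2*z + 8*b^2 + 6*b*z^2 + 6*b*z + z^3 + z^2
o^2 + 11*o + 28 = (o + 4)*(o + 7)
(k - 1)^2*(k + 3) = k^3 + k^2 - 5*k + 3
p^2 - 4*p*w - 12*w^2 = (p - 6*w)*(p + 2*w)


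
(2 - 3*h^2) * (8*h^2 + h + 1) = -24*h^4 - 3*h^3 + 13*h^2 + 2*h + 2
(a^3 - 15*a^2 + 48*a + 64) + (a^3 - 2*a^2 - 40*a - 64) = 2*a^3 - 17*a^2 + 8*a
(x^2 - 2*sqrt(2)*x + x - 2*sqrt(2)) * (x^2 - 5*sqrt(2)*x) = x^4 - 7*sqrt(2)*x^3 + x^3 - 7*sqrt(2)*x^2 + 20*x^2 + 20*x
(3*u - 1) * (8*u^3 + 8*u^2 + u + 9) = 24*u^4 + 16*u^3 - 5*u^2 + 26*u - 9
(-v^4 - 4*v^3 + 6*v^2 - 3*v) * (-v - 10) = v^5 + 14*v^4 + 34*v^3 - 57*v^2 + 30*v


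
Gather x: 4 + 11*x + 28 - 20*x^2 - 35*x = -20*x^2 - 24*x + 32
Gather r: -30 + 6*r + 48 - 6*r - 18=0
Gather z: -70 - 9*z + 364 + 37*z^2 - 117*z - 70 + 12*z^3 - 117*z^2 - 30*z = 12*z^3 - 80*z^2 - 156*z + 224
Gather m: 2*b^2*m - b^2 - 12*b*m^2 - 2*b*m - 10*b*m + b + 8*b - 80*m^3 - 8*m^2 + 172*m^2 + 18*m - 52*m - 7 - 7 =-b^2 + 9*b - 80*m^3 + m^2*(164 - 12*b) + m*(2*b^2 - 12*b - 34) - 14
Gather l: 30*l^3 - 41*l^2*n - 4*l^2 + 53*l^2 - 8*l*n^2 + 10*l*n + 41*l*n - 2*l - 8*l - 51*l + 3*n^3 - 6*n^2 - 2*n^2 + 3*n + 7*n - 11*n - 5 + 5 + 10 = 30*l^3 + l^2*(49 - 41*n) + l*(-8*n^2 + 51*n - 61) + 3*n^3 - 8*n^2 - n + 10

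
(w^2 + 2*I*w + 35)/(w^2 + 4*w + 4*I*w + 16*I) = (w^2 + 2*I*w + 35)/(w^2 + 4*w*(1 + I) + 16*I)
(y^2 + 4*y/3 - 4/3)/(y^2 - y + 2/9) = 3*(y + 2)/(3*y - 1)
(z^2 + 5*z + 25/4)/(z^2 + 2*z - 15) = (z^2 + 5*z + 25/4)/(z^2 + 2*z - 15)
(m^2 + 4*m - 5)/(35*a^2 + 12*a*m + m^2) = (m^2 + 4*m - 5)/(35*a^2 + 12*a*m + m^2)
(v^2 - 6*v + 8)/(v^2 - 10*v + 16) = (v - 4)/(v - 8)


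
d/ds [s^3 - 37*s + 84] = 3*s^2 - 37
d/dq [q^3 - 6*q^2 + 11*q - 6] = 3*q^2 - 12*q + 11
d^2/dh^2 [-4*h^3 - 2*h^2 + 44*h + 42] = -24*h - 4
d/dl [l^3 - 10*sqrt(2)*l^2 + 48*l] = 3*l^2 - 20*sqrt(2)*l + 48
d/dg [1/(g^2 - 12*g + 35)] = 2*(6 - g)/(g^2 - 12*g + 35)^2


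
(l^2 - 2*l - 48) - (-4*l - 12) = l^2 + 2*l - 36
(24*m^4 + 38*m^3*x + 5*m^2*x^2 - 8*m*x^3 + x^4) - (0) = 24*m^4 + 38*m^3*x + 5*m^2*x^2 - 8*m*x^3 + x^4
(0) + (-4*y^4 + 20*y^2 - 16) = -4*y^4 + 20*y^2 - 16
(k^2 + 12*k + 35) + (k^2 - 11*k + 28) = 2*k^2 + k + 63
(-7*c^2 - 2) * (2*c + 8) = -14*c^3 - 56*c^2 - 4*c - 16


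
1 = 1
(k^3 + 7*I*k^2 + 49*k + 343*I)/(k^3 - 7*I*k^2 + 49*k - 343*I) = (k + 7*I)/(k - 7*I)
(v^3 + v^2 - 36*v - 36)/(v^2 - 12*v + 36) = (v^2 + 7*v + 6)/(v - 6)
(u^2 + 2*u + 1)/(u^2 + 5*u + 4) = (u + 1)/(u + 4)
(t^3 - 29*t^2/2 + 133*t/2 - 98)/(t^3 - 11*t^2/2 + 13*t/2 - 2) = (2*t^2 - 21*t + 49)/(2*t^2 - 3*t + 1)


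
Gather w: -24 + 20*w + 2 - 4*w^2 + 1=-4*w^2 + 20*w - 21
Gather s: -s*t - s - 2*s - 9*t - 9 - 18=s*(-t - 3) - 9*t - 27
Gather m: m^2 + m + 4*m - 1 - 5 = m^2 + 5*m - 6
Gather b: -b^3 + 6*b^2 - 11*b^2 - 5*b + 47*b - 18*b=-b^3 - 5*b^2 + 24*b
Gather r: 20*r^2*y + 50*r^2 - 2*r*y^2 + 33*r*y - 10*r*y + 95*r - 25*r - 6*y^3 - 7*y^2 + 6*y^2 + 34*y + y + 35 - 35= r^2*(20*y + 50) + r*(-2*y^2 + 23*y + 70) - 6*y^3 - y^2 + 35*y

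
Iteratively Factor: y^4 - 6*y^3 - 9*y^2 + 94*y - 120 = (y - 5)*(y^3 - y^2 - 14*y + 24) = (y - 5)*(y - 2)*(y^2 + y - 12) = (y - 5)*(y - 3)*(y - 2)*(y + 4)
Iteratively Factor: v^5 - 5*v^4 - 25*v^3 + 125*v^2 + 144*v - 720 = (v - 5)*(v^4 - 25*v^2 + 144) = (v - 5)*(v + 4)*(v^3 - 4*v^2 - 9*v + 36) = (v - 5)*(v - 3)*(v + 4)*(v^2 - v - 12) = (v - 5)*(v - 3)*(v + 3)*(v + 4)*(v - 4)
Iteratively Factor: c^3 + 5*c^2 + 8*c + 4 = (c + 2)*(c^2 + 3*c + 2) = (c + 1)*(c + 2)*(c + 2)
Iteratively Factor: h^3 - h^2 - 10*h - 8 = (h + 2)*(h^2 - 3*h - 4) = (h - 4)*(h + 2)*(h + 1)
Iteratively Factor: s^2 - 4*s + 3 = (s - 1)*(s - 3)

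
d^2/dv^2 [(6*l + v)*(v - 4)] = 2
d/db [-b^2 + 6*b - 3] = 6 - 2*b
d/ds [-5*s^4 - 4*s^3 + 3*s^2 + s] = -20*s^3 - 12*s^2 + 6*s + 1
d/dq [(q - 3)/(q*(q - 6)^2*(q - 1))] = (-3*q^3 + 20*q^2 - 45*q + 18)/(q^2*(q^5 - 20*q^4 + 145*q^3 - 450*q^2 + 540*q - 216))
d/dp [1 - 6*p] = -6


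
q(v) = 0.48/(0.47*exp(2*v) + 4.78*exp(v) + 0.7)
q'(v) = 0.48*(-0.94*exp(2*v) - 4.78*exp(v))/(0.47*exp(2*v) + 4.78*exp(v) + 0.7)^2 = (-0.4512*exp(v) - 2.2944)*exp(v)/(0.47*exp(2*v) + 4.78*exp(v) + 0.7)^2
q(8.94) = 0.00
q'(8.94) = -0.00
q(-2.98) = 0.51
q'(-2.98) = -0.13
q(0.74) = 0.04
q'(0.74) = -0.04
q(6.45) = 0.00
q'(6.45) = -0.00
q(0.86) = 0.03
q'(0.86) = -0.04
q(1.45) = 0.02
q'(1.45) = -0.02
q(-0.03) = 0.08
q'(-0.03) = -0.08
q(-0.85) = 0.17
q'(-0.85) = -0.13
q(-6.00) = 0.67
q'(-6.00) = -0.01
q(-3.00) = 0.51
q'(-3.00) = -0.13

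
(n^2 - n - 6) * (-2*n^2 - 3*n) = -2*n^4 - n^3 + 15*n^2 + 18*n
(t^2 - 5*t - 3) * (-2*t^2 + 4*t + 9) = -2*t^4 + 14*t^3 - 5*t^2 - 57*t - 27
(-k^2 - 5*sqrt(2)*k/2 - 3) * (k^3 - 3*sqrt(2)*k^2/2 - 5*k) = -k^5 - sqrt(2)*k^4 + 19*k^3/2 + 17*sqrt(2)*k^2 + 15*k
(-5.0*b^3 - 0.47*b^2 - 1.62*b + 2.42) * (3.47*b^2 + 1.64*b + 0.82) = -17.35*b^5 - 9.8309*b^4 - 10.4922*b^3 + 5.3552*b^2 + 2.6404*b + 1.9844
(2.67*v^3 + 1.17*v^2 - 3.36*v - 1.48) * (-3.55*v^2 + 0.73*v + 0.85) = -9.4785*v^5 - 2.2044*v^4 + 15.0516*v^3 + 3.7957*v^2 - 3.9364*v - 1.258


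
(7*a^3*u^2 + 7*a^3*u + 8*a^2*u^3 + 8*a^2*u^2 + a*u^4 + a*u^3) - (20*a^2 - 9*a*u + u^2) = 7*a^3*u^2 + 7*a^3*u + 8*a^2*u^3 + 8*a^2*u^2 - 20*a^2 + a*u^4 + a*u^3 + 9*a*u - u^2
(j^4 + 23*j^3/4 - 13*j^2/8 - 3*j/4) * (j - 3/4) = j^5 + 5*j^4 - 95*j^3/16 + 15*j^2/32 + 9*j/16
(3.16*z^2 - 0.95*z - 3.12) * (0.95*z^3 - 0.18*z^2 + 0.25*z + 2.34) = 3.002*z^5 - 1.4713*z^4 - 2.003*z^3 + 7.7185*z^2 - 3.003*z - 7.3008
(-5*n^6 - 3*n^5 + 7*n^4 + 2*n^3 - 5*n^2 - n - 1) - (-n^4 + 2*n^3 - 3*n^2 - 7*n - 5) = -5*n^6 - 3*n^5 + 8*n^4 - 2*n^2 + 6*n + 4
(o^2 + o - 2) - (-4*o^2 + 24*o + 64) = 5*o^2 - 23*o - 66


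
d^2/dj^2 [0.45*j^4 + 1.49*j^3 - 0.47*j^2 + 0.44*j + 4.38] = 5.4*j^2 + 8.94*j - 0.94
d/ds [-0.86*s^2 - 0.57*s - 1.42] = -1.72*s - 0.57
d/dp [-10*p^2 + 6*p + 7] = 6 - 20*p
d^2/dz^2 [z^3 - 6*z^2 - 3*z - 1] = 6*z - 12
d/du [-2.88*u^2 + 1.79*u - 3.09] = 1.79 - 5.76*u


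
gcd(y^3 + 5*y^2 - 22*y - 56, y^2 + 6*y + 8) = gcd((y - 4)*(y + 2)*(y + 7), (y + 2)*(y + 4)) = y + 2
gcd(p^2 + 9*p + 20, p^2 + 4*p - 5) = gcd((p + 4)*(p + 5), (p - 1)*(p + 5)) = p + 5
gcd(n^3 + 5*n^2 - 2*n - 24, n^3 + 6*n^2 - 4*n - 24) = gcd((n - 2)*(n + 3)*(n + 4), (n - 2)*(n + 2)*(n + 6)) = n - 2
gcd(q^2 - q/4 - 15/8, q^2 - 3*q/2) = q - 3/2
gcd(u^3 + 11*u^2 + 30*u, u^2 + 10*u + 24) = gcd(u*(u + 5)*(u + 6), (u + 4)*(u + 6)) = u + 6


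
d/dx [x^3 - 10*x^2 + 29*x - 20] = 3*x^2 - 20*x + 29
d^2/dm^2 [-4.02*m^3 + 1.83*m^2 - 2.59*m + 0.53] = 3.66 - 24.12*m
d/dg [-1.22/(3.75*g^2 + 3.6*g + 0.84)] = (9.15*g + 4.392)/(3.75*g^2 + 3.6*g + 0.84)^2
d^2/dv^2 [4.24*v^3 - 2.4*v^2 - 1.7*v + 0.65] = 25.44*v - 4.8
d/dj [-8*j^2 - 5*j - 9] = -16*j - 5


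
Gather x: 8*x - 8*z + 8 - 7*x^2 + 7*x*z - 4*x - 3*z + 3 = -7*x^2 + x*(7*z + 4) - 11*z + 11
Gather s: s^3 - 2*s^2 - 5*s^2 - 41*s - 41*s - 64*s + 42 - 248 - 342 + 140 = s^3 - 7*s^2 - 146*s - 408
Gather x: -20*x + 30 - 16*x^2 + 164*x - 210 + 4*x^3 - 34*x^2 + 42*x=4*x^3 - 50*x^2 + 186*x - 180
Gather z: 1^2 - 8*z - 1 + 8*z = 0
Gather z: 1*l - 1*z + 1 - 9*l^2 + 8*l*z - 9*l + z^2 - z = -9*l^2 - 8*l + z^2 + z*(8*l - 2) + 1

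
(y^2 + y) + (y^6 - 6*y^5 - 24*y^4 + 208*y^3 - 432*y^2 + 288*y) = y^6 - 6*y^5 - 24*y^4 + 208*y^3 - 431*y^2 + 289*y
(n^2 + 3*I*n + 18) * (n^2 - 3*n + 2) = n^4 - 3*n^3 + 3*I*n^3 + 20*n^2 - 9*I*n^2 - 54*n + 6*I*n + 36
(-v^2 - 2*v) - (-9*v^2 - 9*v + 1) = 8*v^2 + 7*v - 1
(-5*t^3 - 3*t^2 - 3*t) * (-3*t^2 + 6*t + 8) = 15*t^5 - 21*t^4 - 49*t^3 - 42*t^2 - 24*t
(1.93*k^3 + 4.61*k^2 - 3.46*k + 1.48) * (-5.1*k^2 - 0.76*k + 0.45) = -9.843*k^5 - 24.9778*k^4 + 15.0109*k^3 - 2.8439*k^2 - 2.6818*k + 0.666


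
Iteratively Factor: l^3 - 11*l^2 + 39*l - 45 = (l - 5)*(l^2 - 6*l + 9) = (l - 5)*(l - 3)*(l - 3)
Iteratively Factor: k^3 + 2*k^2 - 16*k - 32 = (k - 4)*(k^2 + 6*k + 8) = (k - 4)*(k + 2)*(k + 4)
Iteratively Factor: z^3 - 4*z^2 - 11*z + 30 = (z - 2)*(z^2 - 2*z - 15) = (z - 2)*(z + 3)*(z - 5)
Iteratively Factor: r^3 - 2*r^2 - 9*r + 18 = (r - 2)*(r^2 - 9) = (r - 3)*(r - 2)*(r + 3)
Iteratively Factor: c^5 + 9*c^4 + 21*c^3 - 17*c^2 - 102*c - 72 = (c + 3)*(c^4 + 6*c^3 + 3*c^2 - 26*c - 24) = (c + 1)*(c + 3)*(c^3 + 5*c^2 - 2*c - 24) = (c + 1)*(c + 3)^2*(c^2 + 2*c - 8) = (c + 1)*(c + 3)^2*(c + 4)*(c - 2)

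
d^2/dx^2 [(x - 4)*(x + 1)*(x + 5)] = 6*x + 4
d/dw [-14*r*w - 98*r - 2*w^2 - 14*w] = -14*r - 4*w - 14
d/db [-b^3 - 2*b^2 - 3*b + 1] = -3*b^2 - 4*b - 3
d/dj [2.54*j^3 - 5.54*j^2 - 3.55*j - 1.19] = 7.62*j^2 - 11.08*j - 3.55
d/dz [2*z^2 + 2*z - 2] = 4*z + 2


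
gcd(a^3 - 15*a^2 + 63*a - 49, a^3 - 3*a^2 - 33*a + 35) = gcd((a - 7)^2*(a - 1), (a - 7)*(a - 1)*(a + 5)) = a^2 - 8*a + 7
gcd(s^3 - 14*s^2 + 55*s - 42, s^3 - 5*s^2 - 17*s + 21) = s^2 - 8*s + 7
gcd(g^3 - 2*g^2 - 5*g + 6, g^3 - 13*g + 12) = g^2 - 4*g + 3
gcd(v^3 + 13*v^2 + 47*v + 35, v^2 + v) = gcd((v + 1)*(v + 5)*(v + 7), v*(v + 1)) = v + 1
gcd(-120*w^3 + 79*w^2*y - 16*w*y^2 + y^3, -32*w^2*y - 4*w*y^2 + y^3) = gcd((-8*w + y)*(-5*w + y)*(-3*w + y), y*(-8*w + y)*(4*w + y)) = -8*w + y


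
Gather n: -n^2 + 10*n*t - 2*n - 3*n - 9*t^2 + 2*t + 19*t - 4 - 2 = -n^2 + n*(10*t - 5) - 9*t^2 + 21*t - 6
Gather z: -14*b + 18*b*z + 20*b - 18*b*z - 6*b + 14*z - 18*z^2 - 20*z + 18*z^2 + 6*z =0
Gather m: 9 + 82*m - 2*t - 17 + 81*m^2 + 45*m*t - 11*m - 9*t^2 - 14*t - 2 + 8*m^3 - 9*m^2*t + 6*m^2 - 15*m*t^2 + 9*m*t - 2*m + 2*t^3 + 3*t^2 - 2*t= 8*m^3 + m^2*(87 - 9*t) + m*(-15*t^2 + 54*t + 69) + 2*t^3 - 6*t^2 - 18*t - 10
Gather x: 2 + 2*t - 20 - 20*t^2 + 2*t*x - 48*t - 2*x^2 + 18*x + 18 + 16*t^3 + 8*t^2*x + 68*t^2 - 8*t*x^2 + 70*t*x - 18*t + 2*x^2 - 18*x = 16*t^3 + 48*t^2 - 8*t*x^2 - 64*t + x*(8*t^2 + 72*t)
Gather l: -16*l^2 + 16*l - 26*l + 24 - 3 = -16*l^2 - 10*l + 21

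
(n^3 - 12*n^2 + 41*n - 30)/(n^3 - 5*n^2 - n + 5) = (n - 6)/(n + 1)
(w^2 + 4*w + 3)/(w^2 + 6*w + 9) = (w + 1)/(w + 3)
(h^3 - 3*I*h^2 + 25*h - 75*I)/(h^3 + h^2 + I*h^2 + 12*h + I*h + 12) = (h^2 + 25)/(h^2 + h*(1 + 4*I) + 4*I)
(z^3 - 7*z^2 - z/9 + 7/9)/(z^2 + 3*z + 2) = (9*z^3 - 63*z^2 - z + 7)/(9*(z^2 + 3*z + 2))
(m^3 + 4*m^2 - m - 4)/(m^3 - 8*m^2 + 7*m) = (m^2 + 5*m + 4)/(m*(m - 7))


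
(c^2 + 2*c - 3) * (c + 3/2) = c^3 + 7*c^2/2 - 9/2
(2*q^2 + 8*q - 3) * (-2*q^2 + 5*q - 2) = -4*q^4 - 6*q^3 + 42*q^2 - 31*q + 6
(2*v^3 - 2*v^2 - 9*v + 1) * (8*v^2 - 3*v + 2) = 16*v^5 - 22*v^4 - 62*v^3 + 31*v^2 - 21*v + 2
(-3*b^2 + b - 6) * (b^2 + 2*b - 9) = -3*b^4 - 5*b^3 + 23*b^2 - 21*b + 54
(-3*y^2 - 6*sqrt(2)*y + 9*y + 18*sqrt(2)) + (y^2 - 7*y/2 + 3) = -2*y^2 - 6*sqrt(2)*y + 11*y/2 + 3 + 18*sqrt(2)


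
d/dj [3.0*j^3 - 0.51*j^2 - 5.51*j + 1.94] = 9.0*j^2 - 1.02*j - 5.51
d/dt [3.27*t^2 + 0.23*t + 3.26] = 6.54*t + 0.23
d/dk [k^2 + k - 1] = 2*k + 1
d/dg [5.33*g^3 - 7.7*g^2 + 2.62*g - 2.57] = 15.99*g^2 - 15.4*g + 2.62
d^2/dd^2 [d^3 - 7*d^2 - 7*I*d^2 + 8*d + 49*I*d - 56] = 6*d - 14 - 14*I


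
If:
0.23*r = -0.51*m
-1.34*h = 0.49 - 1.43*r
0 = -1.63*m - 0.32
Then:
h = 0.10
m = -0.20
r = 0.44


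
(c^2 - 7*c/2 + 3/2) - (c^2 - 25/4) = 31/4 - 7*c/2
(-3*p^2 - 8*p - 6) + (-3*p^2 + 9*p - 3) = -6*p^2 + p - 9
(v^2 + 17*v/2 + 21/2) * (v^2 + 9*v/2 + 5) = v^4 + 13*v^3 + 215*v^2/4 + 359*v/4 + 105/2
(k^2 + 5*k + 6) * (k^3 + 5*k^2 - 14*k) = k^5 + 10*k^4 + 17*k^3 - 40*k^2 - 84*k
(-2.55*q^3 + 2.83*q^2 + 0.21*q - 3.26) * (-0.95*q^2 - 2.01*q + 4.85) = 2.4225*q^5 + 2.437*q^4 - 18.2553*q^3 + 16.4004*q^2 + 7.5711*q - 15.811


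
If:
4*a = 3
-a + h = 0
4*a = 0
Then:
No Solution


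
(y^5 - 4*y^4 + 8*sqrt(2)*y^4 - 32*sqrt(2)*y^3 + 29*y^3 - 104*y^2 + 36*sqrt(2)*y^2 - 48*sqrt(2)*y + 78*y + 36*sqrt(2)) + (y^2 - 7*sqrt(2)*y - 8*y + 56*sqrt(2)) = y^5 - 4*y^4 + 8*sqrt(2)*y^4 - 32*sqrt(2)*y^3 + 29*y^3 - 103*y^2 + 36*sqrt(2)*y^2 - 55*sqrt(2)*y + 70*y + 92*sqrt(2)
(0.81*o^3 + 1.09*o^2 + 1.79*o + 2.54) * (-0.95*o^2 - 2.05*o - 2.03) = -0.7695*o^5 - 2.696*o^4 - 5.5793*o^3 - 8.2952*o^2 - 8.8407*o - 5.1562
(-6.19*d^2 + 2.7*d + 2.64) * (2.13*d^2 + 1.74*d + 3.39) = -13.1847*d^4 - 5.0196*d^3 - 10.6629*d^2 + 13.7466*d + 8.9496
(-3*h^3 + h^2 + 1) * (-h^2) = 3*h^5 - h^4 - h^2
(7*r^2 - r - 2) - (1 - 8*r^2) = 15*r^2 - r - 3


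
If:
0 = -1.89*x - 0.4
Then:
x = -0.21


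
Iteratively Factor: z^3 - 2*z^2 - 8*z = (z + 2)*(z^2 - 4*z) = z*(z + 2)*(z - 4)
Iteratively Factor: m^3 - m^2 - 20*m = (m + 4)*(m^2 - 5*m) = m*(m + 4)*(m - 5)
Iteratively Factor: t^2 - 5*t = (t - 5)*(t)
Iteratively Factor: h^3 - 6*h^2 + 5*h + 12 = (h - 3)*(h^2 - 3*h - 4) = (h - 4)*(h - 3)*(h + 1)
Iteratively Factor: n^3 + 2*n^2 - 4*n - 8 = (n + 2)*(n^2 - 4) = (n + 2)^2*(n - 2)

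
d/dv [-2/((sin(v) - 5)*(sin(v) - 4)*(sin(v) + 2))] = 2*(3*sin(v)^2 - 14*sin(v) + 2)*cos(v)/((sin(v) - 5)^2*(sin(v) - 4)^2*(sin(v) + 2)^2)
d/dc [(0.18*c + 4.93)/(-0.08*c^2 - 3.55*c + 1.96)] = (0.0144*c^2 + 0.7888*c + 17.8543)/(0.0064*c^4 + 0.568*c^3 + 12.2889*c^2 - 13.916*c + 3.8416)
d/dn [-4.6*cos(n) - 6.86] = 4.6*sin(n)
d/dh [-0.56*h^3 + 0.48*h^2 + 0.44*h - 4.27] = -1.68*h^2 + 0.96*h + 0.44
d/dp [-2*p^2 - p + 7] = -4*p - 1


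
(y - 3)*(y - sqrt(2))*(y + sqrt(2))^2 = y^4 - 3*y^3 + sqrt(2)*y^3 - 3*sqrt(2)*y^2 - 2*y^2 - 2*sqrt(2)*y + 6*y + 6*sqrt(2)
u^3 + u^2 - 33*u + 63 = (u - 3)^2*(u + 7)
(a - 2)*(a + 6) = a^2 + 4*a - 12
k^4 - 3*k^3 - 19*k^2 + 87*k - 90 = (k - 3)^2*(k - 2)*(k + 5)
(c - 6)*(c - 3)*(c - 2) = c^3 - 11*c^2 + 36*c - 36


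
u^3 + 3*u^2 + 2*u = u*(u + 1)*(u + 2)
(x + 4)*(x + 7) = x^2 + 11*x + 28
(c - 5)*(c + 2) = c^2 - 3*c - 10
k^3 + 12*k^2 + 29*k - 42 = (k - 1)*(k + 6)*(k + 7)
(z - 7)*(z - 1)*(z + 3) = z^3 - 5*z^2 - 17*z + 21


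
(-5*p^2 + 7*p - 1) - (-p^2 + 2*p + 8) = -4*p^2 + 5*p - 9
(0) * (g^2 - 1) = 0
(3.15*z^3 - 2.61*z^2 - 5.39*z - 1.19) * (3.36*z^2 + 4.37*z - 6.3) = 10.584*z^5 + 4.9959*z^4 - 49.3611*z^3 - 11.1097*z^2 + 28.7567*z + 7.497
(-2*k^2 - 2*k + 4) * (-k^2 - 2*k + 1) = 2*k^4 + 6*k^3 - 2*k^2 - 10*k + 4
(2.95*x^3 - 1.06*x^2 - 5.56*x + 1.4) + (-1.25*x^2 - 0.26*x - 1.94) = 2.95*x^3 - 2.31*x^2 - 5.82*x - 0.54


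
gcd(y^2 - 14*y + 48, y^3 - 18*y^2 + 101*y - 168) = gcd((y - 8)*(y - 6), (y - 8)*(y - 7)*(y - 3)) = y - 8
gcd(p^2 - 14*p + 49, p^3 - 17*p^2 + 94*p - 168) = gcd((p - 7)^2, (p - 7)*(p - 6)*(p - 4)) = p - 7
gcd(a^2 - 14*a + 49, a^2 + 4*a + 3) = 1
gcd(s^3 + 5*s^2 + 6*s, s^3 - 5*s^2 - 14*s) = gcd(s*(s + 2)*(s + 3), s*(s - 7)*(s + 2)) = s^2 + 2*s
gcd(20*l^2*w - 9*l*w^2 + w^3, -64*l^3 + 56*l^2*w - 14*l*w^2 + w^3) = -4*l + w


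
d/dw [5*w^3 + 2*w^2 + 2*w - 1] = 15*w^2 + 4*w + 2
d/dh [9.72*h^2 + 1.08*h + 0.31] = 19.44*h + 1.08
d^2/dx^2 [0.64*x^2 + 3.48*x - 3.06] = 1.28000000000000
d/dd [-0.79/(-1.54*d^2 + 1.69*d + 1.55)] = (1.3351 - 2.4332*d)/(-1.54*d^2 + 1.69*d + 1.55)^2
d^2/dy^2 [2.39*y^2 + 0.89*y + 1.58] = 4.78000000000000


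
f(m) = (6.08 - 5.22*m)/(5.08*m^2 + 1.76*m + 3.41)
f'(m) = (6.08 - 5.22*m)*(-10.16*m - 1.76)/(5.08*m^2 + 1.76*m + 3.41)^2 - 5.22/(5.08*m^2 + 1.76*m + 3.41) = (26.5176*m^2 - 61.7728*m - 28.501)/(25.8064*m^4 + 17.8816*m^3 + 37.7432*m^2 + 12.0032*m + 11.6281)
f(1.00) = 0.08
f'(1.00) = -0.61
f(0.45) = 0.71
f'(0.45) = -1.86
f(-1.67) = 1.01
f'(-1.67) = 0.69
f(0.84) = 0.20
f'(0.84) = -0.86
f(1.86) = -0.15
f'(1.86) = -0.09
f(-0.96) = 1.73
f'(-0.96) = 1.35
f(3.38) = -0.17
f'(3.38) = 0.01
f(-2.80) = 0.54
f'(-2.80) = 0.24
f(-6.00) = 0.21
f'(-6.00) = 0.04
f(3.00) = -0.18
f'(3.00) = 0.01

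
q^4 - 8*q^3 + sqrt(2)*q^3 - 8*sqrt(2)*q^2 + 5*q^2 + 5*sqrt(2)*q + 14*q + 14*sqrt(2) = (q - 7)*(q - 2)*(q + 1)*(q + sqrt(2))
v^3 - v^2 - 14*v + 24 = (v - 3)*(v - 2)*(v + 4)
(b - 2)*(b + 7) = b^2 + 5*b - 14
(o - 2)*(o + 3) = o^2 + o - 6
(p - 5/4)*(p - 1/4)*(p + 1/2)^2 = p^4 - p^3/2 - 15*p^2/16 - p/16 + 5/64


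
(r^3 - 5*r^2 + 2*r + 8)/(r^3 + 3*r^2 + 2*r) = (r^2 - 6*r + 8)/(r*(r + 2))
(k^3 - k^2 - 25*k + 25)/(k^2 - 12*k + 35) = (k^2 + 4*k - 5)/(k - 7)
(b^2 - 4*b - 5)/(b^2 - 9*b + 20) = (b + 1)/(b - 4)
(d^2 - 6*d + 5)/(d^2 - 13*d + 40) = (d - 1)/(d - 8)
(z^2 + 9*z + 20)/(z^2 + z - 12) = (z + 5)/(z - 3)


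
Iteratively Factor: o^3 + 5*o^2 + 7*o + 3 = (o + 1)*(o^2 + 4*o + 3) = (o + 1)*(o + 3)*(o + 1)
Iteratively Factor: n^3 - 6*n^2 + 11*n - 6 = (n - 3)*(n^2 - 3*n + 2) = (n - 3)*(n - 1)*(n - 2)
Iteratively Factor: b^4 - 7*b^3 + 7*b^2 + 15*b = (b - 3)*(b^3 - 4*b^2 - 5*b) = (b - 3)*(b + 1)*(b^2 - 5*b) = b*(b - 3)*(b + 1)*(b - 5)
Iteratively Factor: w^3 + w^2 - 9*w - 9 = (w + 1)*(w^2 - 9) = (w + 1)*(w + 3)*(w - 3)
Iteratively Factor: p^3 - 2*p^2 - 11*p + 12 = (p - 1)*(p^2 - p - 12) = (p - 1)*(p + 3)*(p - 4)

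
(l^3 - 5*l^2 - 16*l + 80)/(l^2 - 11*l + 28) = (l^2 - l - 20)/(l - 7)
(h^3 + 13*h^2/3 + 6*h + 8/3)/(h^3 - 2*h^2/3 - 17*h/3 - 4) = (h + 2)/(h - 3)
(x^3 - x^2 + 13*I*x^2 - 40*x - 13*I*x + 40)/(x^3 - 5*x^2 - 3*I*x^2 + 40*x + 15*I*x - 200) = (x^2 + x*(-1 + 8*I) - 8*I)/(x^2 - x*(5 + 8*I) + 40*I)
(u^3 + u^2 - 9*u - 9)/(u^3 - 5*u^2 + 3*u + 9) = (u + 3)/(u - 3)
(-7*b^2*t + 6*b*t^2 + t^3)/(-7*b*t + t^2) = (7*b^2 - 6*b*t - t^2)/(7*b - t)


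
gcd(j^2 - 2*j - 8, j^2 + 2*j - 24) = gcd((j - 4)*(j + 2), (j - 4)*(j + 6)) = j - 4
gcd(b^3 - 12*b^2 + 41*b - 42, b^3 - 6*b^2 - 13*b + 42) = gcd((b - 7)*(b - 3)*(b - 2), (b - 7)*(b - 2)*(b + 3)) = b^2 - 9*b + 14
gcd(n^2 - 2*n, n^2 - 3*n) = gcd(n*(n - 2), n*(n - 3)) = n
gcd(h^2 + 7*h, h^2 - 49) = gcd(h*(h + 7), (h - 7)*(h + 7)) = h + 7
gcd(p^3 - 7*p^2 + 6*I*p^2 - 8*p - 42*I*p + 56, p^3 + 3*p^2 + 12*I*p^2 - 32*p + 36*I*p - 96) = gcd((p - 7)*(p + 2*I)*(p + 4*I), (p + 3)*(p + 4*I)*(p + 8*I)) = p + 4*I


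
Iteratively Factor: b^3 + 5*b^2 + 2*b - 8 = (b - 1)*(b^2 + 6*b + 8) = (b - 1)*(b + 2)*(b + 4)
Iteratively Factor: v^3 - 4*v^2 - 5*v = (v)*(v^2 - 4*v - 5) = v*(v + 1)*(v - 5)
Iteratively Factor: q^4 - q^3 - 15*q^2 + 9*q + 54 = (q - 3)*(q^3 + 2*q^2 - 9*q - 18) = (q - 3)*(q + 2)*(q^2 - 9) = (q - 3)*(q + 2)*(q + 3)*(q - 3)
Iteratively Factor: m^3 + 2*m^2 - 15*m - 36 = (m - 4)*(m^2 + 6*m + 9) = (m - 4)*(m + 3)*(m + 3)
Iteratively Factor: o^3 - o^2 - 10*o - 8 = (o + 2)*(o^2 - 3*o - 4) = (o - 4)*(o + 2)*(o + 1)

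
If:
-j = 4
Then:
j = -4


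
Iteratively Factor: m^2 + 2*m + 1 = (m + 1)*(m + 1)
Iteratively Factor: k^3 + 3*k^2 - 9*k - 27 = (k + 3)*(k^2 - 9) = (k + 3)^2*(k - 3)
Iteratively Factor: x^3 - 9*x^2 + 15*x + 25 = (x - 5)*(x^2 - 4*x - 5) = (x - 5)^2*(x + 1)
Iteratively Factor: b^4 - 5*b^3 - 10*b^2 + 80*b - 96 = (b - 3)*(b^3 - 2*b^2 - 16*b + 32) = (b - 4)*(b - 3)*(b^2 + 2*b - 8) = (b - 4)*(b - 3)*(b + 4)*(b - 2)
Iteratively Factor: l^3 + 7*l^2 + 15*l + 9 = (l + 1)*(l^2 + 6*l + 9) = (l + 1)*(l + 3)*(l + 3)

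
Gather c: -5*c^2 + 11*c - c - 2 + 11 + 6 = -5*c^2 + 10*c + 15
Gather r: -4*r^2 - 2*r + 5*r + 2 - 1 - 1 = -4*r^2 + 3*r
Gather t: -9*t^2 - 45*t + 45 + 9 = -9*t^2 - 45*t + 54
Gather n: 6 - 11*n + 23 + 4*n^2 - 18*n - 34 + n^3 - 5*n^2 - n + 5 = n^3 - n^2 - 30*n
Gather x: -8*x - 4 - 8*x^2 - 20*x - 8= -8*x^2 - 28*x - 12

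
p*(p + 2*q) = p^2 + 2*p*q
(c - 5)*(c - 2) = c^2 - 7*c + 10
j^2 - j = j*(j - 1)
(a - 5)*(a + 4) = a^2 - a - 20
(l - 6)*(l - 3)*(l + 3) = l^3 - 6*l^2 - 9*l + 54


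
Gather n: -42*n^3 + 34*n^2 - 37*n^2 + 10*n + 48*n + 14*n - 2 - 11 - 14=-42*n^3 - 3*n^2 + 72*n - 27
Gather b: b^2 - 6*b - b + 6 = b^2 - 7*b + 6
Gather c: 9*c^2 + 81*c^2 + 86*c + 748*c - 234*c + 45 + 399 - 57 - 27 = 90*c^2 + 600*c + 360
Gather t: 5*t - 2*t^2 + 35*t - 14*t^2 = -16*t^2 + 40*t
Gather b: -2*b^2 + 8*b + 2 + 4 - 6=-2*b^2 + 8*b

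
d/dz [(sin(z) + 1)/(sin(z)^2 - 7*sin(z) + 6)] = (-2*sin(z) + cos(z)^2 + 12)*cos(z)/(sin(z)^2 - 7*sin(z) + 6)^2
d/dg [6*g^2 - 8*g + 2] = 12*g - 8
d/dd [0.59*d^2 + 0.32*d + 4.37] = 1.18*d + 0.32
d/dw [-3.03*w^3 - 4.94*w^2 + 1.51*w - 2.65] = -9.09*w^2 - 9.88*w + 1.51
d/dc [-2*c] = -2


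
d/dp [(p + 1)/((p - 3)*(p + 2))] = (-p^2 - 2*p - 5)/(p^4 - 2*p^3 - 11*p^2 + 12*p + 36)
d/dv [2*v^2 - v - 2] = 4*v - 1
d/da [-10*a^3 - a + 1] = -30*a^2 - 1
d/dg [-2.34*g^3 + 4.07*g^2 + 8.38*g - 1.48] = -7.02*g^2 + 8.14*g + 8.38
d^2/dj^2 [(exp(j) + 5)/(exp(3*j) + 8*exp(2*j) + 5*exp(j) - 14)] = (4*exp(6*j) + 69*exp(5*j) + 484*exp(4*j) + 1472*exp(3*j) + 1902*exp(2*j) + 2435*exp(j) + 546)*exp(j)/(exp(9*j) + 24*exp(8*j) + 207*exp(7*j) + 710*exp(6*j) + 363*exp(5*j) - 2508*exp(4*j) - 2647*exp(3*j) + 3654*exp(2*j) + 2940*exp(j) - 2744)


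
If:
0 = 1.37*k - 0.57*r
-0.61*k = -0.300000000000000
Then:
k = 0.49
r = 1.18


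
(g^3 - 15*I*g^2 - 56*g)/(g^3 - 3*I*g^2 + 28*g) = (g - 8*I)/(g + 4*I)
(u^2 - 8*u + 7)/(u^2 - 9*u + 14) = (u - 1)/(u - 2)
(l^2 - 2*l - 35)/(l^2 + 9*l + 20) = (l - 7)/(l + 4)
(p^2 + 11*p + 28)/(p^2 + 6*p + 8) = (p + 7)/(p + 2)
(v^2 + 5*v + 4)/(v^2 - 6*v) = (v^2 + 5*v + 4)/(v*(v - 6))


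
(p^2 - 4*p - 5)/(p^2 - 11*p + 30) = (p + 1)/(p - 6)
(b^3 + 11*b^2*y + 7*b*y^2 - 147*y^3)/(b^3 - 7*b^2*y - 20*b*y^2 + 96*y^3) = (-b^2 - 14*b*y - 49*y^2)/(-b^2 + 4*b*y + 32*y^2)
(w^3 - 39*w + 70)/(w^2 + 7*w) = w - 7 + 10/w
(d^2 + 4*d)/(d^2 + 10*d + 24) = d/(d + 6)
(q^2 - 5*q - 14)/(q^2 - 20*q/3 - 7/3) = 3*(q + 2)/(3*q + 1)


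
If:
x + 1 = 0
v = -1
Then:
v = -1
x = -1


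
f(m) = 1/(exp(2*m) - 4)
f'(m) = -2*exp(2*m)/(exp(2*m) - 4)^2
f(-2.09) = -0.25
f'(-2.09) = -0.00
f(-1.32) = -0.25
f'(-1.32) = -0.01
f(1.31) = 0.10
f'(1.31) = -0.29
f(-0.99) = -0.26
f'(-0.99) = -0.02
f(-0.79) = -0.26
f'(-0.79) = -0.03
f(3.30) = 0.00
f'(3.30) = -0.00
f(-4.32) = -0.25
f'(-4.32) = -0.00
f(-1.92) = -0.25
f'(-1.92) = -0.00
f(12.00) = 0.00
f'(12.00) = 0.00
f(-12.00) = -0.25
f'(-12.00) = 0.00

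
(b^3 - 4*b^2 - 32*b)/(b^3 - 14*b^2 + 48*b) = (b + 4)/(b - 6)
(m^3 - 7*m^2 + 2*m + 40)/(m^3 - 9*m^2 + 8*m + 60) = (m - 4)/(m - 6)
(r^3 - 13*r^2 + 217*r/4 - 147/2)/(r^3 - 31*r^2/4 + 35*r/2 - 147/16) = 4*(r - 6)/(4*r - 3)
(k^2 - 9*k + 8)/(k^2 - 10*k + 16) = (k - 1)/(k - 2)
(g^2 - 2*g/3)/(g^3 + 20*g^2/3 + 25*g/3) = (3*g - 2)/(3*g^2 + 20*g + 25)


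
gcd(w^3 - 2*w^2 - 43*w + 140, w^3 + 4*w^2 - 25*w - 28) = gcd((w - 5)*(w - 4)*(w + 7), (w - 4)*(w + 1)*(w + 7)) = w^2 + 3*w - 28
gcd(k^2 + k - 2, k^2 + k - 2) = k^2 + k - 2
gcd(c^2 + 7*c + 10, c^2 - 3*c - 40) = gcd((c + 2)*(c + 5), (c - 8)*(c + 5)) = c + 5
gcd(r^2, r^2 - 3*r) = r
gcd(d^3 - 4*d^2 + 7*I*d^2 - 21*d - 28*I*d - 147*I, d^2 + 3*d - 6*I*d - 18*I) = d + 3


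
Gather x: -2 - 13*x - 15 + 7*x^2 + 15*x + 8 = 7*x^2 + 2*x - 9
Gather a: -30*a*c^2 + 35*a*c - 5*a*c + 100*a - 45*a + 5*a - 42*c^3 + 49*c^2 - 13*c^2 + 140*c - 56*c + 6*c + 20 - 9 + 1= a*(-30*c^2 + 30*c + 60) - 42*c^3 + 36*c^2 + 90*c + 12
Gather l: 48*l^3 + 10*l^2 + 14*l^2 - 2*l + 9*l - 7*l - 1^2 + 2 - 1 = 48*l^3 + 24*l^2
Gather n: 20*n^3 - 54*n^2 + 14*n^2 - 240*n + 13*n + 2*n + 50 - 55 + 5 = 20*n^3 - 40*n^2 - 225*n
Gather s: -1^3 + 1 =0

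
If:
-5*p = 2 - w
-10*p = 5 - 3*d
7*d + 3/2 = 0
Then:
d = -3/14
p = -79/140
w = -23/28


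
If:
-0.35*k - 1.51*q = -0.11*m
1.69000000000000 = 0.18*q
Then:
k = 0.314285714285714*m - 40.5063492063492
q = 9.39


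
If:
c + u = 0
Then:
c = -u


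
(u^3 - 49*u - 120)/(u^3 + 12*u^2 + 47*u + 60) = (u - 8)/(u + 4)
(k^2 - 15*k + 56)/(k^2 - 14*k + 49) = (k - 8)/(k - 7)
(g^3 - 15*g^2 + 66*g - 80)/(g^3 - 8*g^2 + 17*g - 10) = (g - 8)/(g - 1)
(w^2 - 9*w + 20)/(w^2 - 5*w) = (w - 4)/w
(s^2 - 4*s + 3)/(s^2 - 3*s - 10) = (-s^2 + 4*s - 3)/(-s^2 + 3*s + 10)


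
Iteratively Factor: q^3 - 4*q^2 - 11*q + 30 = (q - 2)*(q^2 - 2*q - 15) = (q - 2)*(q + 3)*(q - 5)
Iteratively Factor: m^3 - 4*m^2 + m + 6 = (m + 1)*(m^2 - 5*m + 6) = (m - 3)*(m + 1)*(m - 2)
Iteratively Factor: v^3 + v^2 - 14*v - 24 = (v + 2)*(v^2 - v - 12) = (v + 2)*(v + 3)*(v - 4)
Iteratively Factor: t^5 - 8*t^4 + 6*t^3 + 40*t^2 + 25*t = (t + 1)*(t^4 - 9*t^3 + 15*t^2 + 25*t) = (t - 5)*(t + 1)*(t^3 - 4*t^2 - 5*t) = (t - 5)*(t + 1)^2*(t^2 - 5*t) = (t - 5)^2*(t + 1)^2*(t)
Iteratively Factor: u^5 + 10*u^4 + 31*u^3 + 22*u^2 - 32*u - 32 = (u + 2)*(u^4 + 8*u^3 + 15*u^2 - 8*u - 16) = (u + 2)*(u + 4)*(u^3 + 4*u^2 - u - 4) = (u + 1)*(u + 2)*(u + 4)*(u^2 + 3*u - 4) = (u + 1)*(u + 2)*(u + 4)^2*(u - 1)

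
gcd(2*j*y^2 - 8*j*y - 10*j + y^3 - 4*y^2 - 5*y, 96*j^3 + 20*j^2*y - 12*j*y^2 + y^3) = 2*j + y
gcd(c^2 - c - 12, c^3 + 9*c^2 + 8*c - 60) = 1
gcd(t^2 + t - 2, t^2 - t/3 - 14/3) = t + 2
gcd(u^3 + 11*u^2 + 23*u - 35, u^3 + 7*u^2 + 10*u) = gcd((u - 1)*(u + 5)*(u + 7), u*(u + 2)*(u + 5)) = u + 5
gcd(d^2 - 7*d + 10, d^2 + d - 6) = d - 2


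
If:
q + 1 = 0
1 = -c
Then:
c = -1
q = -1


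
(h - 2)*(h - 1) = h^2 - 3*h + 2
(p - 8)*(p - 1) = p^2 - 9*p + 8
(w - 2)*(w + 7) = w^2 + 5*w - 14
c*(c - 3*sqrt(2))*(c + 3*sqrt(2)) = c^3 - 18*c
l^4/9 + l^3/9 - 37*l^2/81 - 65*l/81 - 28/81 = (l/3 + 1/3)^2*(l - 7/3)*(l + 4/3)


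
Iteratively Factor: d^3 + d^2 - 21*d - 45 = (d + 3)*(d^2 - 2*d - 15) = (d + 3)^2*(d - 5)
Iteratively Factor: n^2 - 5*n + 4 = (n - 1)*(n - 4)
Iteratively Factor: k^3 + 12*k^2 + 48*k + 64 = (k + 4)*(k^2 + 8*k + 16) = (k + 4)^2*(k + 4)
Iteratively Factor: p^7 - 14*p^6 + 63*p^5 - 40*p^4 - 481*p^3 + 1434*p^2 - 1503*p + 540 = (p - 1)*(p^6 - 13*p^5 + 50*p^4 + 10*p^3 - 471*p^2 + 963*p - 540) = (p - 3)*(p - 1)*(p^5 - 10*p^4 + 20*p^3 + 70*p^2 - 261*p + 180) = (p - 4)*(p - 3)*(p - 1)*(p^4 - 6*p^3 - 4*p^2 + 54*p - 45) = (p - 4)*(p - 3)^2*(p - 1)*(p^3 - 3*p^2 - 13*p + 15) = (p - 4)*(p - 3)^2*(p - 1)^2*(p^2 - 2*p - 15) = (p - 4)*(p - 3)^2*(p - 1)^2*(p + 3)*(p - 5)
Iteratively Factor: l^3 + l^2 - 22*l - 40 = (l + 4)*(l^2 - 3*l - 10) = (l + 2)*(l + 4)*(l - 5)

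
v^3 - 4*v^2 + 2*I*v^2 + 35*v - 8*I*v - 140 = (v - 4)*(v - 5*I)*(v + 7*I)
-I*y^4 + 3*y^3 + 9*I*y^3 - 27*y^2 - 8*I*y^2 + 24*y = y*(y - 8)*(y + 3*I)*(-I*y + I)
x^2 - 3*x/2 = x*(x - 3/2)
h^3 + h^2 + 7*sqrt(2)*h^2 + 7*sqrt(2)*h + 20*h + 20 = (h + 1)*(h + 2*sqrt(2))*(h + 5*sqrt(2))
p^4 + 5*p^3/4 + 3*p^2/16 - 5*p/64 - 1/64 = (p - 1/4)*(p + 1/4)^2*(p + 1)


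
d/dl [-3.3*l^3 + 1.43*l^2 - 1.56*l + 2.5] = -9.9*l^2 + 2.86*l - 1.56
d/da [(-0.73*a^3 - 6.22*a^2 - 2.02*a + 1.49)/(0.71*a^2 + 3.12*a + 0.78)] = (-0.5183*a^4 - 4.5552*a^3 - 19.6804*a^2 - 11.819*a - 6.2244)/(0.5041*a^4 + 4.4304*a^3 + 10.842*a^2 + 4.8672*a + 0.6084)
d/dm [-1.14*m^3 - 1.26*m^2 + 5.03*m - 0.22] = -3.42*m^2 - 2.52*m + 5.03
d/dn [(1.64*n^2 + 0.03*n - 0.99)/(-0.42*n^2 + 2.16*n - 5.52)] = (3.555*n^2 - 18.9372*n + 1.9728)/(0.1764*n^4 - 1.8144*n^3 + 9.3024*n^2 - 23.8464*n + 30.4704)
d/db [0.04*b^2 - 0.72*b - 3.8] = 0.08*b - 0.72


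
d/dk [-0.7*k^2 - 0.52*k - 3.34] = -1.4*k - 0.52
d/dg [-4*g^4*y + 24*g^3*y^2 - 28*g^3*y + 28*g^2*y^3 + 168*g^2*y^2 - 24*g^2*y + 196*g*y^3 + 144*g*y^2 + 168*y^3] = 4*y*(-4*g^3 + 18*g^2*y - 21*g^2 + 14*g*y^2 + 84*g*y - 12*g + 49*y^2 + 36*y)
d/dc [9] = 0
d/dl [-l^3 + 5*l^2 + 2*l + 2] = -3*l^2 + 10*l + 2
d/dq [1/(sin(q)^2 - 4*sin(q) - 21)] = 2*(2 - sin(q))*cos(q)/((sin(q) - 7)^2*(sin(q) + 3)^2)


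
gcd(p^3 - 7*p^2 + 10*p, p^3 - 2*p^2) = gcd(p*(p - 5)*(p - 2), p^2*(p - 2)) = p^2 - 2*p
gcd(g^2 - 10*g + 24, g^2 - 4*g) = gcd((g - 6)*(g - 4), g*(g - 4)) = g - 4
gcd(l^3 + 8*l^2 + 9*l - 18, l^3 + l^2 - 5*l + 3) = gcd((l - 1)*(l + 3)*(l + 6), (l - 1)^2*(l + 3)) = l^2 + 2*l - 3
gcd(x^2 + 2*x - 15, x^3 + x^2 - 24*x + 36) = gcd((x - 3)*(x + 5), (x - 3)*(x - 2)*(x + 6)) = x - 3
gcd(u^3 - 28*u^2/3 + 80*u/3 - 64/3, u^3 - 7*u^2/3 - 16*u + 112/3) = u - 4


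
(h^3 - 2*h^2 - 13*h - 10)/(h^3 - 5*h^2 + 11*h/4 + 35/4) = 4*(h^2 - 3*h - 10)/(4*h^2 - 24*h + 35)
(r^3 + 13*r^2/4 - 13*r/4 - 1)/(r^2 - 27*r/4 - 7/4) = (r^2 + 3*r - 4)/(r - 7)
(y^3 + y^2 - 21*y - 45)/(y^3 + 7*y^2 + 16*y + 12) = (y^2 - 2*y - 15)/(y^2 + 4*y + 4)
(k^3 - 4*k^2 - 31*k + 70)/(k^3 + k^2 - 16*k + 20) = (k - 7)/(k - 2)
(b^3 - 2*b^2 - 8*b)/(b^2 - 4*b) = b + 2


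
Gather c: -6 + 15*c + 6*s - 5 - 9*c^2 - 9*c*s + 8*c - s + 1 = -9*c^2 + c*(23 - 9*s) + 5*s - 10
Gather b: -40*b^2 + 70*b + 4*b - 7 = -40*b^2 + 74*b - 7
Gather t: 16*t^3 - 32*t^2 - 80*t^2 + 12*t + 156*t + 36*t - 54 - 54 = 16*t^3 - 112*t^2 + 204*t - 108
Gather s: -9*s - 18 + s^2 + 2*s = s^2 - 7*s - 18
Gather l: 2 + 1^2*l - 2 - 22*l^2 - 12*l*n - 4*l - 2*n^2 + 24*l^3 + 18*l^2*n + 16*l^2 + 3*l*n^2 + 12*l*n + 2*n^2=24*l^3 + l^2*(18*n - 6) + l*(3*n^2 - 3)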